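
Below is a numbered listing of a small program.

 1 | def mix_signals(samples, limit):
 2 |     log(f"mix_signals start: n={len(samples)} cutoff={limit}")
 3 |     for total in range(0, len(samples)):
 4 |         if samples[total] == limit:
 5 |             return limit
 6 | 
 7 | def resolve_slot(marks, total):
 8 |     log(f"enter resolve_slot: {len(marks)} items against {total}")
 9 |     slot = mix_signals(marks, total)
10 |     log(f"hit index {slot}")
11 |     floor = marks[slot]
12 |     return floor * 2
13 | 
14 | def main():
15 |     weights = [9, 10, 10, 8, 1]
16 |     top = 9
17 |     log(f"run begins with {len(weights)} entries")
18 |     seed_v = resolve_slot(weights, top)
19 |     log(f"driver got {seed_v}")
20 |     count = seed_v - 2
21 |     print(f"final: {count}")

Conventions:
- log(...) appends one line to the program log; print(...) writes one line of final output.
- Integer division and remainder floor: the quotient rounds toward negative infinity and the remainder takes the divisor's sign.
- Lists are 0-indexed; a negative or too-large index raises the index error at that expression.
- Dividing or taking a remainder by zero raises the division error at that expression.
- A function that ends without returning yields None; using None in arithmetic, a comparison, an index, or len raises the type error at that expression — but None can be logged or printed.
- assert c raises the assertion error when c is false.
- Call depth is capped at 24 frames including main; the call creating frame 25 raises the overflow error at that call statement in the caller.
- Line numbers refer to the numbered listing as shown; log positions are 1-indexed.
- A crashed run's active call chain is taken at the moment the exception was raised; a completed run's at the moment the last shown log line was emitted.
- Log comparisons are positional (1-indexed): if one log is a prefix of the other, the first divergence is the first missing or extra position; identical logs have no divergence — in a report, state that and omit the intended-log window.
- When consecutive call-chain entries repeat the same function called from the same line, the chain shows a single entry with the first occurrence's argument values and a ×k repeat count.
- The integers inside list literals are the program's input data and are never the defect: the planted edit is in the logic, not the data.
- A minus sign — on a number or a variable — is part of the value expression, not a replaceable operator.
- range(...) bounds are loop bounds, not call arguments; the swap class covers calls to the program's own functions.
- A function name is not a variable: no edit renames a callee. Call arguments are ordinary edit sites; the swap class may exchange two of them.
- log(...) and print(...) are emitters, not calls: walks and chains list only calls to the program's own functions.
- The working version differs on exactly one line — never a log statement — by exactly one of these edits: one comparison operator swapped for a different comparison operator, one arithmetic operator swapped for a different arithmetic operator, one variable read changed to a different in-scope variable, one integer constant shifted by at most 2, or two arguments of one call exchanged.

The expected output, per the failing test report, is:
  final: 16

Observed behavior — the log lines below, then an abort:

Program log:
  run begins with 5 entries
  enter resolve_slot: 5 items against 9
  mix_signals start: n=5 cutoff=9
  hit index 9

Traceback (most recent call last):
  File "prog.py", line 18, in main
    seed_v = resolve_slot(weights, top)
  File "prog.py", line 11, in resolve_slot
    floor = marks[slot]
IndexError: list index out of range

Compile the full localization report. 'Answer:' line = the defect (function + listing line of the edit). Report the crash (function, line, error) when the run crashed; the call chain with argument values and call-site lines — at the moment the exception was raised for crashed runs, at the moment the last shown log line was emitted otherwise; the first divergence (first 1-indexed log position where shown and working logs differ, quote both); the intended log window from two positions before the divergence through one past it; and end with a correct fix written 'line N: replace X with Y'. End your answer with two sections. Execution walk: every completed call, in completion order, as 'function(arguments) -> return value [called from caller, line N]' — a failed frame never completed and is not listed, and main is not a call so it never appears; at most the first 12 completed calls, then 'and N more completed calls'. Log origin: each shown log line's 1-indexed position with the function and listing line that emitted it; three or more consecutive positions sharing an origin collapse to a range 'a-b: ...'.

Answer: the defect is in mix_signals at line 5.
The tell: At log position 4 the runs split — shown 'hit index 9', but the working version logs 'hit index 0'.
Crash: resolve_slot, line 11, IndexError.
Call chain: main -> resolve_slot([9, 10, 10, 8, 1], 9) (called at line 18).
First divergence: at position 4 the run shows 'hit index 9' where the working version logs 'hit index 0'.
Intended log window:
  2: enter resolve_slot: 5 items against 9
  3: mix_signals start: n=5 cutoff=9
  4: hit index 0
  5: driver got 18
Execution walk:
  mix_signals([9, 10, 10, 8, 1], 9) -> 9  [called from resolve_slot, line 9]
Log origins:
  1 — main, line 17
  2 — resolve_slot, line 8
  3 — mix_signals, line 2
  4 — resolve_slot, line 10
A correct fix: line 5: replace `limit` with `total`.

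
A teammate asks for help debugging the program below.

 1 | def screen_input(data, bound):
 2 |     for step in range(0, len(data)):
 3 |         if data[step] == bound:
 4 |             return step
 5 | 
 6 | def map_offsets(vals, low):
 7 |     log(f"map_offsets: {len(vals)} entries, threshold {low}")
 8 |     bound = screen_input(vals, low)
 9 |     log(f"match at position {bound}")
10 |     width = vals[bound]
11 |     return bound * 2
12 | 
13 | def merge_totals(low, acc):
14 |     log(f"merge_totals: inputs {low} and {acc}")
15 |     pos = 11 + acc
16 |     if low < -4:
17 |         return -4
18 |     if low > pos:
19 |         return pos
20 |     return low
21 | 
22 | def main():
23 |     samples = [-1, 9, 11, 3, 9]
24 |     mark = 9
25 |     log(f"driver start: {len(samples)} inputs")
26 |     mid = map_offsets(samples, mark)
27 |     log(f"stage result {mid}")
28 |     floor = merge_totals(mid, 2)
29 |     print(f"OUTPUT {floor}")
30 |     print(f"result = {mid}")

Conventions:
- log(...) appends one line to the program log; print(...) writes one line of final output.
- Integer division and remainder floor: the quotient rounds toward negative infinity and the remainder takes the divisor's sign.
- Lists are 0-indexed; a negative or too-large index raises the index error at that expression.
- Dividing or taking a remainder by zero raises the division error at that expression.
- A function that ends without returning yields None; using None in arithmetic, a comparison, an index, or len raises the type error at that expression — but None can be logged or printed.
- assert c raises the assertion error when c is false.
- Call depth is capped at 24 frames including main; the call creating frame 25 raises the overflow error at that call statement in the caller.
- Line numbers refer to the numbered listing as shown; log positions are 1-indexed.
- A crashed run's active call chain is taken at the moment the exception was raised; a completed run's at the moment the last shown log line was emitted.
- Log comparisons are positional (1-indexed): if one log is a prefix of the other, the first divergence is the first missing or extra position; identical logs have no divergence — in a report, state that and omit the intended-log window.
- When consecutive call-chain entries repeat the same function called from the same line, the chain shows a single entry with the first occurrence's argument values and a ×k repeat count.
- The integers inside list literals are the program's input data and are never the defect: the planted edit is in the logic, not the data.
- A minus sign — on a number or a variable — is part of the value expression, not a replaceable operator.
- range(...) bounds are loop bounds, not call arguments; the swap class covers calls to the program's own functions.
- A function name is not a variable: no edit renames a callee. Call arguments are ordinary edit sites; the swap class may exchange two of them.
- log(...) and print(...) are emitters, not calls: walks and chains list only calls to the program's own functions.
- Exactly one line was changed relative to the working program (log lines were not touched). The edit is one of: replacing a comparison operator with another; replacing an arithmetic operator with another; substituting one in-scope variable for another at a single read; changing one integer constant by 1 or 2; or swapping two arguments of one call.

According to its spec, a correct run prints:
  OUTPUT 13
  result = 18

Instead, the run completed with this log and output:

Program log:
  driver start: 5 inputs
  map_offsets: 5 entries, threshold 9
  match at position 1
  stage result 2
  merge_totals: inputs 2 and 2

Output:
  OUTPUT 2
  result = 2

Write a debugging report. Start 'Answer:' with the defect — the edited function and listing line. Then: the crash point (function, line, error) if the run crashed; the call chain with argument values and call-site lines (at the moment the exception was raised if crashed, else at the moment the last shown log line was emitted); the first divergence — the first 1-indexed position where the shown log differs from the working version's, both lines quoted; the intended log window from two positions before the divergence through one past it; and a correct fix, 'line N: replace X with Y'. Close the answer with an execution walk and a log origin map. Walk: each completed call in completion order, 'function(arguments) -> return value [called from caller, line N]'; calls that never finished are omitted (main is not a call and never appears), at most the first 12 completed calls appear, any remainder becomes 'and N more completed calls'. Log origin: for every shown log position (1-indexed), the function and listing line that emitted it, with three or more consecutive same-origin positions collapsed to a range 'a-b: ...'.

Answer: the defect is in map_offsets at line 11.
Key fact: At log position 4 the runs split — shown 'stage result 2', but the working version logs 'stage result 18'.
Call chain: main -> merge_totals(2, 2) (called at line 28).
First divergence: at position 4 the run shows 'stage result 2' where the working version logs 'stage result 18'.
Intended log window:
  2: map_offsets: 5 entries, threshold 9
  3: match at position 1
  4: stage result 18
  5: merge_totals: inputs 18 and 2
Execution walk:
  screen_input([-1, 9, 11, 3, 9], 9) -> 1  [called from map_offsets, line 8]
  map_offsets([-1, 9, 11, 3, 9], 9) -> 2  [called from main, line 26]
  merge_totals(2, 2) -> 2  [called from main, line 28]
Log line origins:
  1: emitted by main (line 25)
  2: emitted by map_offsets (line 7)
  3: emitted by map_offsets (line 9)
  4: emitted by main (line 27)
  5: emitted by merge_totals (line 14)
A correct fix: line 11: replace `bound` with `width`.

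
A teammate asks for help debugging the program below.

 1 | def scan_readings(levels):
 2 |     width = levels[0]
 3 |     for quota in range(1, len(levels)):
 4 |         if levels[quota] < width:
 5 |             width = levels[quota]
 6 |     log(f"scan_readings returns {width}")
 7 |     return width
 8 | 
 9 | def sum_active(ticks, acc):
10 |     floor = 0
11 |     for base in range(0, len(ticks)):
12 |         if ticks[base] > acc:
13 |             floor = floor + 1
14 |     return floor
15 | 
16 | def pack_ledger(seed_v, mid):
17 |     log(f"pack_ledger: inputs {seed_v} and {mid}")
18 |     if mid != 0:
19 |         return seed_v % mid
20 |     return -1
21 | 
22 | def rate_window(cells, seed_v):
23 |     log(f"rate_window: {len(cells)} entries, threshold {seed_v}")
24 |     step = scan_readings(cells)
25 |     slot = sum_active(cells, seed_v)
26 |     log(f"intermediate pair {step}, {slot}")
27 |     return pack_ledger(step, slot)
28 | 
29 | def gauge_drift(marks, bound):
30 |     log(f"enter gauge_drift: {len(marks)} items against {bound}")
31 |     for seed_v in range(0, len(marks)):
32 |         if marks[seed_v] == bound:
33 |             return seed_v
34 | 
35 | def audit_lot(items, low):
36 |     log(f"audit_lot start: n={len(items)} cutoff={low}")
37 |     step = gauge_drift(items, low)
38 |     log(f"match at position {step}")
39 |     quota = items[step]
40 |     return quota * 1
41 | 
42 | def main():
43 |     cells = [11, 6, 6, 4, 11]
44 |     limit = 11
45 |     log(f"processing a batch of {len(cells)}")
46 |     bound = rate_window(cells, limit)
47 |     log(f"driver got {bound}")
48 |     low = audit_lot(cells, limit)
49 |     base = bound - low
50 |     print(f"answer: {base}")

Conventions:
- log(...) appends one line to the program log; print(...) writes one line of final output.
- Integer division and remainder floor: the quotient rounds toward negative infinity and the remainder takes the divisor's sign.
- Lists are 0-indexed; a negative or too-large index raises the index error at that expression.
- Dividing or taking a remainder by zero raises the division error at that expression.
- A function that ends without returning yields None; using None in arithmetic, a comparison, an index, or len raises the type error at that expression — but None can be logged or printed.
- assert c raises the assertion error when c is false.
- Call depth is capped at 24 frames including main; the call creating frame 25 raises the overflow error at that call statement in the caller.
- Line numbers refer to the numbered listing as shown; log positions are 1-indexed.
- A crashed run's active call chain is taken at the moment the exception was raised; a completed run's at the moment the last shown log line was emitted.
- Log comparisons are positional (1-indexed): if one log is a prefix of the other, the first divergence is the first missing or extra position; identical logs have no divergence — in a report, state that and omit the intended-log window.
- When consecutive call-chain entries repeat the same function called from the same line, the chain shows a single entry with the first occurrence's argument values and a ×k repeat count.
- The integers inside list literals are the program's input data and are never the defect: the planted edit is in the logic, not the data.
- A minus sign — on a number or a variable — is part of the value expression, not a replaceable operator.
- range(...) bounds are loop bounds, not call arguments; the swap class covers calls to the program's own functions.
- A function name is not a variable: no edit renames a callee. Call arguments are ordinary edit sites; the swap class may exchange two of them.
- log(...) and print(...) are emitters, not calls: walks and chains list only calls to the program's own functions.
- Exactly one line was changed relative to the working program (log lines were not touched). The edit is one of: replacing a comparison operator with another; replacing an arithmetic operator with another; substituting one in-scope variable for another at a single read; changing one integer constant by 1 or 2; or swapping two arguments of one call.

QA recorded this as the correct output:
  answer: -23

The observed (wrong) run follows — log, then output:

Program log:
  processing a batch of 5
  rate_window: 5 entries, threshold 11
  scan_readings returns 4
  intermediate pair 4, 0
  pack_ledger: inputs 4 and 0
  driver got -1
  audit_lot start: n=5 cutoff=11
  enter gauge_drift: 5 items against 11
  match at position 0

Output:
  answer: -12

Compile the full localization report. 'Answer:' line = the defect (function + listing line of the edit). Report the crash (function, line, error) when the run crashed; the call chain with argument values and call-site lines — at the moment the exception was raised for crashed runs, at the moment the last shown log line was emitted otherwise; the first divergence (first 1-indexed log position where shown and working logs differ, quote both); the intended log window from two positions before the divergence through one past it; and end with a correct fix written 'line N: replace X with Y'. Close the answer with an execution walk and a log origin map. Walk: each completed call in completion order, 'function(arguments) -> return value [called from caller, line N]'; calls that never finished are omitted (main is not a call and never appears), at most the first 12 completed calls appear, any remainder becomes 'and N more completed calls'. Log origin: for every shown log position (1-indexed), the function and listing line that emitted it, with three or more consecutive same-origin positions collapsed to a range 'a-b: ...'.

Answer: the defect is in audit_lot at line 40.
The tell: Nothing in the log betrays the bug — only the output does.
Call chain: main -> audit_lot([11, 6, 6, 4, 11], 11) (called at line 48).
First divergence: none; the two logs match at every position.
Execution walk:
  scan_readings([11, 6, 6, 4, 11]) -> 4  [called from rate_window, line 24]
  sum_active([11, 6, 6, 4, 11], 11) -> 0  [called from rate_window, line 25]
  pack_ledger(4, 0) -> -1  [called from rate_window, line 27]
  rate_window([11, 6, 6, 4, 11], 11) -> -1  [called from main, line 46]
  gauge_drift([11, 6, 6, 4, 11], 11) -> 0  [called from audit_lot, line 37]
  audit_lot([11, 6, 6, 4, 11], 11) -> 11  [called from main, line 48]
Log line origins:
  1: emitted by main (line 45)
  2: emitted by rate_window (line 23)
  3: emitted by scan_readings (line 6)
  4: emitted by rate_window (line 26)
  5: emitted by pack_ledger (line 17)
  6: emitted by main (line 47)
  7: emitted by audit_lot (line 36)
  8: emitted by gauge_drift (line 30)
  9: emitted by audit_lot (line 38)
A correct fix: line 40: replace `1` with `2`.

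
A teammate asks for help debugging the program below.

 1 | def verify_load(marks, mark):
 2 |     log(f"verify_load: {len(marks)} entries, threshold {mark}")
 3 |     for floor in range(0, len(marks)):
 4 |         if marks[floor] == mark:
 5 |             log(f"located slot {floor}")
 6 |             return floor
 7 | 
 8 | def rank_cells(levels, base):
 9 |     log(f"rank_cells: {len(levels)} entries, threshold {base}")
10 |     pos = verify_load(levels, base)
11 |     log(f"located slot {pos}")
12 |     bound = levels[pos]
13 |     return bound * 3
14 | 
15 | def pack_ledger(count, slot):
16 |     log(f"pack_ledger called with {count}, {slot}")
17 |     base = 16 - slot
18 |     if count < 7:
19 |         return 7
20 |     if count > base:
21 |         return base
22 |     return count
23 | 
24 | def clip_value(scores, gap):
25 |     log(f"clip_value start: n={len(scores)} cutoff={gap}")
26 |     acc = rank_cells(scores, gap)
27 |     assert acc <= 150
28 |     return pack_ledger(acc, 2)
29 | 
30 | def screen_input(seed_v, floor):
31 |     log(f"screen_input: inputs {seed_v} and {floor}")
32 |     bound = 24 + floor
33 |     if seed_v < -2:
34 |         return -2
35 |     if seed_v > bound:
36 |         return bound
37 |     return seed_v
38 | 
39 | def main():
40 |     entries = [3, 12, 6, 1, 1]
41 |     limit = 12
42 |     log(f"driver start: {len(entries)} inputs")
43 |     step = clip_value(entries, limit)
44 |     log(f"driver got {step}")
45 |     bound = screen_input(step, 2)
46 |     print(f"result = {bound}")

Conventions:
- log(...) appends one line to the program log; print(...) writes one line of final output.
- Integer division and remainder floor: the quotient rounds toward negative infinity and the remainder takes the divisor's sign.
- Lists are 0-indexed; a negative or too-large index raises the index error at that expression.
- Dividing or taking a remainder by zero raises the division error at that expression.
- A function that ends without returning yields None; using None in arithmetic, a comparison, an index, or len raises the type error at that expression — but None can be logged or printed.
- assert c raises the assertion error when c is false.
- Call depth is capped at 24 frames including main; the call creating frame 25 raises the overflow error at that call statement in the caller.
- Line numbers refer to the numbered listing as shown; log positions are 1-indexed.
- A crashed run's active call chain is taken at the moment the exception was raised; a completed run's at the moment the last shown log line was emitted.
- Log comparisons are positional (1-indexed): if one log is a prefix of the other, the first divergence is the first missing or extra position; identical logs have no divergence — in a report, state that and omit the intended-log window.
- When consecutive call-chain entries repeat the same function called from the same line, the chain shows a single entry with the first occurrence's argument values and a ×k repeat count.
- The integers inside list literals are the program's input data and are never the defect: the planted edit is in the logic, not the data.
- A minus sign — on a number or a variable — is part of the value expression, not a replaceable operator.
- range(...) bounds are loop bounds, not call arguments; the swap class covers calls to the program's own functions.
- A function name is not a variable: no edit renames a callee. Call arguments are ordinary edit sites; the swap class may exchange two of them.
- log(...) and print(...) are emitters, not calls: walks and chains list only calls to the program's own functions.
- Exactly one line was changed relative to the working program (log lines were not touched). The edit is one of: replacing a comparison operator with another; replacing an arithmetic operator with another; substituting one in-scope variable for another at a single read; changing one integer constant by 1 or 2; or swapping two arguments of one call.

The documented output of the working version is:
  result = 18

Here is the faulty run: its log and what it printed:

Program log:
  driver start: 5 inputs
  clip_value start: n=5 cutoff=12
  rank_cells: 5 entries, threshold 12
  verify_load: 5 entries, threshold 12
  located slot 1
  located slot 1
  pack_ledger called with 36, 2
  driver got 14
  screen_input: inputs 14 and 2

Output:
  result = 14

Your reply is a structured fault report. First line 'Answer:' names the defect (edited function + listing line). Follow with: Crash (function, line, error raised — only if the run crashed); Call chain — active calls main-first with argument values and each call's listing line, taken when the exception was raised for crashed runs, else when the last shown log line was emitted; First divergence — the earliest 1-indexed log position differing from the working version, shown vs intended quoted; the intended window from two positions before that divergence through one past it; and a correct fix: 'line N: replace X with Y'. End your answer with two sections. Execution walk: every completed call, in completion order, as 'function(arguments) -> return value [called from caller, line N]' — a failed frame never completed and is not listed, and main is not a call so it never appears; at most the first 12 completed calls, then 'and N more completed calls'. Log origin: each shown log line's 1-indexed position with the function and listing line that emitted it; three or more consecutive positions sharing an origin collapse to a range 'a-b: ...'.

Answer: the defect is in pack_ledger at line 17.
The tell: The earliest visible damage is log position 8 — 'driver got 14' rather than the intended 'driver got 18'.
Call chain: main -> screen_input(14, 2) (called at line 45).
First divergence: position 8 — shown 'driver got 14', intended 'driver got 18'.
Intended log window:
  6: located slot 1
  7: pack_ledger called with 36, 2
  8: driver got 18
  9: screen_input: inputs 18 and 2
Execution walk:
  verify_load([3, 12, 6, 1, 1], 12) -> 1  [called from rank_cells, line 10]
  rank_cells([3, 12, 6, 1, 1], 12) -> 36  [called from clip_value, line 26]
  pack_ledger(36, 2) -> 14  [called from clip_value, line 28]
  clip_value([3, 12, 6, 1, 1], 12) -> 14  [called from main, line 43]
  screen_input(14, 2) -> 14  [called from main, line 45]
Origin of each log line:
  1 — main, line 42
  2 — clip_value, line 25
  3 — rank_cells, line 9
  4 — verify_load, line 2
  5 — verify_load, line 5
  6 — rank_cells, line 11
  7 — pack_ledger, line 16
  8 — main, line 44
  9 — screen_input, line 31
A correct fix: line 17: replace `-` with `+`.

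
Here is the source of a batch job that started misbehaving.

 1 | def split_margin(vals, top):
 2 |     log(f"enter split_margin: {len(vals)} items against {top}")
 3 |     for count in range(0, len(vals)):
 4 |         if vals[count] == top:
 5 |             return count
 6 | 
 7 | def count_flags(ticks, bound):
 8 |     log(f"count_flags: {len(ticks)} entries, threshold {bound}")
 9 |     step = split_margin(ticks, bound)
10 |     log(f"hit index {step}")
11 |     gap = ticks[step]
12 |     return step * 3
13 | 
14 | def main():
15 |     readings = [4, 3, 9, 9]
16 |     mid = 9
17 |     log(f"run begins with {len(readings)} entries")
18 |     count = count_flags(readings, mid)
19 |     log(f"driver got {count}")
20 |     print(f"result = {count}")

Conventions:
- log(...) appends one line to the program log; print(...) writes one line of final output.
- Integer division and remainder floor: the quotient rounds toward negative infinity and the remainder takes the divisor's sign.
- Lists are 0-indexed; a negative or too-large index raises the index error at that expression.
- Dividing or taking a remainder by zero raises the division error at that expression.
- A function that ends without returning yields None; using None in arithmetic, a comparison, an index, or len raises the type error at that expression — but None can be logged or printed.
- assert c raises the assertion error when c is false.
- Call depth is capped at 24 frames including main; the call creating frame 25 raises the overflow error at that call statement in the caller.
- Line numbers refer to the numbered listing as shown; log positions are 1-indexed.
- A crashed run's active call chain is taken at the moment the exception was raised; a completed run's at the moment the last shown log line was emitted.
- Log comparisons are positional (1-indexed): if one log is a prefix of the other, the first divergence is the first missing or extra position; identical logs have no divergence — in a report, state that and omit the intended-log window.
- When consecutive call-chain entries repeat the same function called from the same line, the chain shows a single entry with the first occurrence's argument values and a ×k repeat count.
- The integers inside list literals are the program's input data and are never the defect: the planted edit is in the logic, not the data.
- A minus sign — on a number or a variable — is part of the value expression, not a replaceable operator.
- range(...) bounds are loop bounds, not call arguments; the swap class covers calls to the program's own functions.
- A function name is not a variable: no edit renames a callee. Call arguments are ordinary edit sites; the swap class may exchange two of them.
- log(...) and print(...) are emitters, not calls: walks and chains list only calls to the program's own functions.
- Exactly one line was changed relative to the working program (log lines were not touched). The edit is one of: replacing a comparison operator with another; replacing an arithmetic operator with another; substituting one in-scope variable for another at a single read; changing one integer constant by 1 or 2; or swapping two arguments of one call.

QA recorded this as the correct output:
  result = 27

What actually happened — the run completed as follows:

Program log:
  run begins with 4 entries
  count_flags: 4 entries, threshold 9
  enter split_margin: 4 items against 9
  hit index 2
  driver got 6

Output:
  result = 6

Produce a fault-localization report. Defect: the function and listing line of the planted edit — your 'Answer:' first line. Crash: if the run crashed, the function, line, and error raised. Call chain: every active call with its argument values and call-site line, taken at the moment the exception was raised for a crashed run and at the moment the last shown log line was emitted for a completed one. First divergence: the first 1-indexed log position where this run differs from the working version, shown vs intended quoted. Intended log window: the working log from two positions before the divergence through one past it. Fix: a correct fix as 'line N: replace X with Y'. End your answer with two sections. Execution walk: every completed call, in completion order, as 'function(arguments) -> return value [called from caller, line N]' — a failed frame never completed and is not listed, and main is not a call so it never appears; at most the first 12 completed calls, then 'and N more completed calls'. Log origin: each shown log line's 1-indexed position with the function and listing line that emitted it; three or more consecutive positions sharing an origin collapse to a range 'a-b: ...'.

Answer: the defect is in count_flags at line 12.
Key observation: Everything matches until log position 5, which reads 'driver got 6' in place of 'driver got 27'.
Call chain: main.
First divergence: position 5; shown 'driver got 6' vs intended 'driver got 27'.
Intended log window:
  3: enter split_margin: 4 items against 9
  4: hit index 2
  5: driver got 27
Execution walk:
  split_margin([4, 3, 9, 9], 9) -> 2  [called from count_flags, line 9]
  count_flags([4, 3, 9, 9], 9) -> 6  [called from main, line 18]
Origin of each log line:
  1 — main, line 17
  2 — count_flags, line 8
  3 — split_margin, line 2
  4 — count_flags, line 10
  5 — main, line 19
A correct fix: line 12: replace `step` with `gap`.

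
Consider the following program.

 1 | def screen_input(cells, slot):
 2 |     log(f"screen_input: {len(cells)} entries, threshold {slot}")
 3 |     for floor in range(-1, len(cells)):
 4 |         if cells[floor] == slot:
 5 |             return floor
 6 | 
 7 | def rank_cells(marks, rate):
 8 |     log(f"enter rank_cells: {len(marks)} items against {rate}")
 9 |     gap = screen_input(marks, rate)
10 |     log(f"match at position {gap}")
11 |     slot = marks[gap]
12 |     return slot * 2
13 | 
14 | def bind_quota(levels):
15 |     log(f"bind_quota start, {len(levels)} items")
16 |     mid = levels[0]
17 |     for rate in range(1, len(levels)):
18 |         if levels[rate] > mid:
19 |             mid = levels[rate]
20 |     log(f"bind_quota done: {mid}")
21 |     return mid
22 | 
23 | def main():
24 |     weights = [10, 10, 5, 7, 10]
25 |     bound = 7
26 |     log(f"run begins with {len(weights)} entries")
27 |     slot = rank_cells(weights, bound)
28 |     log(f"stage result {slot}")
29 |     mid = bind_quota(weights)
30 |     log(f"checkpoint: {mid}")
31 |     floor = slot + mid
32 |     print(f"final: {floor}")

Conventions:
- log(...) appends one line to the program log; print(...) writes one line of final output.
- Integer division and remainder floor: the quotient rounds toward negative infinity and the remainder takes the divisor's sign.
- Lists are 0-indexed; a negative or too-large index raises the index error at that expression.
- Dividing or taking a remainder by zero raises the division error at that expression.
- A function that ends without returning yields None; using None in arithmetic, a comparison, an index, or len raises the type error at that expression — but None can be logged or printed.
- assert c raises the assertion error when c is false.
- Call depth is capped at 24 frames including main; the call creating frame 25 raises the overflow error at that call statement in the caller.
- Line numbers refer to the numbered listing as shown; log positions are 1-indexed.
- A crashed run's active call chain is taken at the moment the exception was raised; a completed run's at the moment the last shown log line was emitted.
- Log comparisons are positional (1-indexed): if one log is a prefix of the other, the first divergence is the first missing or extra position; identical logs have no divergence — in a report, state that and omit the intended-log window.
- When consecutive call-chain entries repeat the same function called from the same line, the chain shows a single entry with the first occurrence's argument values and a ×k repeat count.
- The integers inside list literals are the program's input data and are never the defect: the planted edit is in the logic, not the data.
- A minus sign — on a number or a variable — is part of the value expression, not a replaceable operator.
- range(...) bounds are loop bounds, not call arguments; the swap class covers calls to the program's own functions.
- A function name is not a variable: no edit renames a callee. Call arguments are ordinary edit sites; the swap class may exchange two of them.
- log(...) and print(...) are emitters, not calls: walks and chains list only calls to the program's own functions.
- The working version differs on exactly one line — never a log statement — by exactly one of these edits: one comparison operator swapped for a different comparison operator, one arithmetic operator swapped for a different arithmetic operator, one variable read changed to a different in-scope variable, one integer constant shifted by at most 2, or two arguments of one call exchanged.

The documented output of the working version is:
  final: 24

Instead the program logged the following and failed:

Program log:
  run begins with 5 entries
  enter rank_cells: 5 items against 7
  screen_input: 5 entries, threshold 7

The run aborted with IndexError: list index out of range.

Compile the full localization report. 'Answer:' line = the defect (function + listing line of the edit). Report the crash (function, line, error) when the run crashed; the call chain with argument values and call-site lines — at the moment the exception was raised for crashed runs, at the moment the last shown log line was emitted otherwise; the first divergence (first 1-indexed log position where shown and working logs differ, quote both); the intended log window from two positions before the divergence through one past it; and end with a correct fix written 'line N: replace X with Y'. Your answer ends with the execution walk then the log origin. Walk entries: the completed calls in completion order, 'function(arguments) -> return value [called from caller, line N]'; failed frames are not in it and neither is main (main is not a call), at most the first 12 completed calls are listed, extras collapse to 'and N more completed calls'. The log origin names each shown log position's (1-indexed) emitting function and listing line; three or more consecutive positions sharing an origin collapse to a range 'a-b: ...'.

Answer: the defect is in screen_input at line 3.
Core observation: Only 3 log lines were emitted before the run died; the intended continuation was 'match at position 3'.
Crash: screen_input, line 4, IndexError.
Call chain: main -> rank_cells([10, 10, 5, 7, 10], 7) (called at line 27) -> screen_input([10, 10, 5, 7, 10], 7) (called at line 9).
First divergence: position 4 — the faulty run's log ends after 3 lines; the working version continues with 'match at position 3'.
Intended log window:
  2: enter rank_cells: 5 items against 7
  3: screen_input: 5 entries, threshold 7
  4: match at position 3
  5: stage result 14
Execution walk:
  (no call completed)
Origin of each log line:
  1: from main, line 26
  2: from rank_cells, line 8
  3: from screen_input, line 2
A correct fix: line 3: replace `-1` with `0`.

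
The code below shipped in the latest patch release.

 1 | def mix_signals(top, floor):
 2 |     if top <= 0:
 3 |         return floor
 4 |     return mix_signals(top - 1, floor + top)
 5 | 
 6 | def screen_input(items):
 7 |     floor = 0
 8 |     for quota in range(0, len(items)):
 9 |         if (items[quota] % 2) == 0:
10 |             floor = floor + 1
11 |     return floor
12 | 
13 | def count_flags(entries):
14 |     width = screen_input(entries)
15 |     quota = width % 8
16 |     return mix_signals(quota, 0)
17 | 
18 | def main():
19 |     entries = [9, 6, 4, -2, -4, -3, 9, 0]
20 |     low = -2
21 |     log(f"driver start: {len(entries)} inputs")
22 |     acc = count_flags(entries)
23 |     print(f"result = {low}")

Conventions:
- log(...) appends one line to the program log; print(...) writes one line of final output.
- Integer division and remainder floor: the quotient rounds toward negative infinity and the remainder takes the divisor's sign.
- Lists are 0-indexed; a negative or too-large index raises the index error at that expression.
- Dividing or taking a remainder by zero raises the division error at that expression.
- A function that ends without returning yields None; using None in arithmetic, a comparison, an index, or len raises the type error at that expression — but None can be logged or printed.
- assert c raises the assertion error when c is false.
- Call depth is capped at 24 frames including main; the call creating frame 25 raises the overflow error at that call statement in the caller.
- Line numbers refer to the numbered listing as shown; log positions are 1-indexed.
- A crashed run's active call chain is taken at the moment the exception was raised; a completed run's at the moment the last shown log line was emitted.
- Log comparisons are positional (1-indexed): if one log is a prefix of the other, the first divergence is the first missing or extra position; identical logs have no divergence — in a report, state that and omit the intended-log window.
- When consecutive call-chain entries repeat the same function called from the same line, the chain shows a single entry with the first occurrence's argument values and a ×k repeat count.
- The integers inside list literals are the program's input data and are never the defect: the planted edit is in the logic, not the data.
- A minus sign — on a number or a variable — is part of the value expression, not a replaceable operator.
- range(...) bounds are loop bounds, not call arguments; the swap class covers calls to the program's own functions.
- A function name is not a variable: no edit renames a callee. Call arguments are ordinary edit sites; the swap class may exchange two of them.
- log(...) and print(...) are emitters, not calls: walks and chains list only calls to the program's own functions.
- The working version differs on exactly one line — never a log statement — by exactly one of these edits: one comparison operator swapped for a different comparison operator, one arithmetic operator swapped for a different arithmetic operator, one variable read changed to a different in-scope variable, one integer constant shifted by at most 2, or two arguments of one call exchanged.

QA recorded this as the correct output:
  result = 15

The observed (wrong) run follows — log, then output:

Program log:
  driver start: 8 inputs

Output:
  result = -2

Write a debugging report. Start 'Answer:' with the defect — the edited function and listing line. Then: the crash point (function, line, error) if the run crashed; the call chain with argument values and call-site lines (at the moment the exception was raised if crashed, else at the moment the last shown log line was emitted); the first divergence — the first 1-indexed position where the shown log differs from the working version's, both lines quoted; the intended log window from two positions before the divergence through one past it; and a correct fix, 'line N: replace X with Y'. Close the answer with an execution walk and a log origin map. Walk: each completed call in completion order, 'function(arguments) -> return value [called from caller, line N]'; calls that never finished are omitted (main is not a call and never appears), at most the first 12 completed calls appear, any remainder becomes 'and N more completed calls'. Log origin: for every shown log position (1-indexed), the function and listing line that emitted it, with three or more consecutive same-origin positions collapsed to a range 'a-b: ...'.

Answer: the defect is in main at line 23.
The tell: Log streams are identical — the defect surfaces only in the printed output.
Call chain: main.
First divergence: there is none — every log position agrees.
Execution walk:
  screen_input([9, 6, 4, -2, -4, -3, 9, 0]) -> 5  [called from count_flags, line 14]
  mix_signals(0, 15) -> 15  [called from mix_signals, line 4]
  mix_signals(1, 14) -> 15  [called from mix_signals, line 4]
  mix_signals(2, 12) -> 15  [called from mix_signals, line 4]
  mix_signals(3, 9) -> 15  [called from mix_signals, line 4]
  mix_signals(4, 5) -> 15  [called from mix_signals, line 4]
  mix_signals(5, 0) -> 15  [called from count_flags, line 16]
  count_flags([9, 6, 4, -2, -4, -3, 9, 0]) -> 15  [called from main, line 22]
Origin of each log line:
  1: emitted by main (line 21)
A correct fix: line 23: replace `low` with `acc`.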